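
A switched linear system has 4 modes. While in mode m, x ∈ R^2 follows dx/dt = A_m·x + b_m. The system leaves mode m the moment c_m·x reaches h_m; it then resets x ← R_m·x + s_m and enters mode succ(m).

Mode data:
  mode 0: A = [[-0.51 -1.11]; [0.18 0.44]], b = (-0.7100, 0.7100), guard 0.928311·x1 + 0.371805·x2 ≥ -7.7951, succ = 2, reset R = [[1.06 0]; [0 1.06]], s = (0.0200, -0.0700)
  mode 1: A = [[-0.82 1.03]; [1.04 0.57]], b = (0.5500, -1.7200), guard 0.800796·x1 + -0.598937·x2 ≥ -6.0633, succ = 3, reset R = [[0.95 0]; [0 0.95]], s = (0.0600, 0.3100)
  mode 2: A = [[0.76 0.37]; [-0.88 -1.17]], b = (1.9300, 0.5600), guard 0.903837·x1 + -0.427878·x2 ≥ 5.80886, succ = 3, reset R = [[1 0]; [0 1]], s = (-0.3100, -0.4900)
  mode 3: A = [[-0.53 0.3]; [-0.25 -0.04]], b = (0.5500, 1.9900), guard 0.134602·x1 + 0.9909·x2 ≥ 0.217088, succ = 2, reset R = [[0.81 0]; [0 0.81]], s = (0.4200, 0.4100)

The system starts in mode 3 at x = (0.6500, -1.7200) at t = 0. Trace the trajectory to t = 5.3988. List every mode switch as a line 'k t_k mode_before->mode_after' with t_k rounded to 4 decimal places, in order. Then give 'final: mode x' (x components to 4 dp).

1 0.9895 3->2
2 2.1443 2->3
3 3.8182 3->2
4 4.5134 2->3
final: 3 3.5064 -1.0133

Mode 3: guard c·x = 0.2171 hit at Δt = 0.9895 (t = 0.9895), x⁻ = (0.6448, 0.1315) → reset → x⁺ = (0.9423, 0.5165), jump to mode 2
Mode 2: guard c·x = 5.8089 hit at Δt = 1.1548 (t = 2.1443), x⁻ = (5.7137, -1.5065) → reset → x⁺ = (5.4037, -1.9965), jump to mode 3
Mode 3: guard c·x = 0.2171 hit at Δt = 1.6739 (t = 3.8182), x⁻ = (2.5002, -0.1205) → reset → x⁺ = (2.4452, 0.3124), jump to mode 2
Mode 2: guard c·x = 5.8089 hit at Δt = 0.6952 (t = 4.5134), x⁻ = (5.7808, -1.3647) → reset → x⁺ = (5.4708, -1.8547), jump to mode 3
Mode 3: flow for 0.8854 to horizon, guard not reached → x = (3.5064, -1.0133)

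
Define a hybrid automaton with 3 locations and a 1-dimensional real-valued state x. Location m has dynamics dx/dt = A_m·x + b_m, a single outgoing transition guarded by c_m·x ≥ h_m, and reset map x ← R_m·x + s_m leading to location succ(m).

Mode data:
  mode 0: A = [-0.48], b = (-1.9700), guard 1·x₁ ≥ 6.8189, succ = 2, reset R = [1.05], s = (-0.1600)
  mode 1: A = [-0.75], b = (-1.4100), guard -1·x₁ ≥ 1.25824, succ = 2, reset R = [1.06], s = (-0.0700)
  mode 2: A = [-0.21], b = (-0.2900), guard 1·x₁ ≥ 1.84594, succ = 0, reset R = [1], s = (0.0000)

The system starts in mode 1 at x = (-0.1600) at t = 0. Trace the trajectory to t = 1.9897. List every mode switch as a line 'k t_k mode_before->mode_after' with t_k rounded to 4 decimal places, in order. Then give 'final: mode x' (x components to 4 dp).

1 1.3567 1->2
final: 2 -1.4009

Mode 1: guard c·x = 1.2582 hit at Δt = 1.3567 (t = 1.3567), x⁻ = (-1.2582) → reset → x⁺ = (-1.4037), jump to mode 2
Mode 2: flow for 0.6330 to horizon, guard not reached → x = (-1.4009)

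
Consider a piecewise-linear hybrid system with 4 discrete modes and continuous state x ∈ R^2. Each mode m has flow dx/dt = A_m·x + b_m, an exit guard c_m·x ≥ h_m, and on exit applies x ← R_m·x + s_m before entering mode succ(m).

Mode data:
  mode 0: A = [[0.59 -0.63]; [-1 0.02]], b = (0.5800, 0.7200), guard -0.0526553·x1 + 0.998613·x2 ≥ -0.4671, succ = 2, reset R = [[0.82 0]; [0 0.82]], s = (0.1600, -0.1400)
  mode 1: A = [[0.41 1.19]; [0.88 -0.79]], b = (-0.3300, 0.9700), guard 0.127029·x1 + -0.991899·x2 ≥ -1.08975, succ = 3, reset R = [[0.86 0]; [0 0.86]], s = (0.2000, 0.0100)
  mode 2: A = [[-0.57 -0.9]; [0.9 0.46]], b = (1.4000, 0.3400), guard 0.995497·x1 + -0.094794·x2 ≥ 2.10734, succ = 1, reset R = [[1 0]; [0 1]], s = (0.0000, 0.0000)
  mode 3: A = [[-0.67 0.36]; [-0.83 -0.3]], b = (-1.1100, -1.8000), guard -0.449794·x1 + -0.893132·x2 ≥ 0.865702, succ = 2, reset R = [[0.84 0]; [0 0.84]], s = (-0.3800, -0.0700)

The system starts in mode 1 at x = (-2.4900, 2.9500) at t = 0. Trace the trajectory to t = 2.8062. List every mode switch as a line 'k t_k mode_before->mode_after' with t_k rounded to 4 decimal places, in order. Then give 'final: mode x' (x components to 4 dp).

1 1.0225 1->3
2 2.2720 3->2
final: 2 -0.2605 -0.6759

Mode 1: guard c·x = -1.0897 hit at Δt = 1.0225 (t = 1.0225), x⁻ = (-1.4959, 0.9071) → reset → x⁺ = (-1.0864, 0.7901), jump to mode 3
Mode 3: guard c·x = 0.8657 hit at Δt = 1.2495 (t = 2.2720), x⁻ = (-1.3720, -0.2783) → reset → x⁺ = (-1.5325, -0.3038), jump to mode 2
Mode 2: flow for 0.5342 to horizon, guard not reached → x = (-0.2605, -0.6759)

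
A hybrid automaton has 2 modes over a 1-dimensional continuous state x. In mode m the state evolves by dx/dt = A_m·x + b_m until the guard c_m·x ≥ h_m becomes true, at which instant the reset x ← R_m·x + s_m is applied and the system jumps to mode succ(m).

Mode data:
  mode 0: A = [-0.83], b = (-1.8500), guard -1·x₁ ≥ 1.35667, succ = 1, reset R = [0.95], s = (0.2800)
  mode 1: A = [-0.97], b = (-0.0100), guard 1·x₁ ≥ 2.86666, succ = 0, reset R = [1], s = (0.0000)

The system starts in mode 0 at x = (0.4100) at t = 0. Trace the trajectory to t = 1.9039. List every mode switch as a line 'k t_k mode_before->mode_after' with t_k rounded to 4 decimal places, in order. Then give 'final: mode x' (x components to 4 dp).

Mode 0: guard c·x = 1.3567 hit at Δt = 1.3338 (t = 1.3338), x⁻ = (-1.3567) → reset → x⁺ = (-1.0088), jump to mode 1
Mode 1: flow for 0.5701 to horizon, guard not reached → x = (-0.5847)

1 1.3338 0->1
final: 1 -0.5847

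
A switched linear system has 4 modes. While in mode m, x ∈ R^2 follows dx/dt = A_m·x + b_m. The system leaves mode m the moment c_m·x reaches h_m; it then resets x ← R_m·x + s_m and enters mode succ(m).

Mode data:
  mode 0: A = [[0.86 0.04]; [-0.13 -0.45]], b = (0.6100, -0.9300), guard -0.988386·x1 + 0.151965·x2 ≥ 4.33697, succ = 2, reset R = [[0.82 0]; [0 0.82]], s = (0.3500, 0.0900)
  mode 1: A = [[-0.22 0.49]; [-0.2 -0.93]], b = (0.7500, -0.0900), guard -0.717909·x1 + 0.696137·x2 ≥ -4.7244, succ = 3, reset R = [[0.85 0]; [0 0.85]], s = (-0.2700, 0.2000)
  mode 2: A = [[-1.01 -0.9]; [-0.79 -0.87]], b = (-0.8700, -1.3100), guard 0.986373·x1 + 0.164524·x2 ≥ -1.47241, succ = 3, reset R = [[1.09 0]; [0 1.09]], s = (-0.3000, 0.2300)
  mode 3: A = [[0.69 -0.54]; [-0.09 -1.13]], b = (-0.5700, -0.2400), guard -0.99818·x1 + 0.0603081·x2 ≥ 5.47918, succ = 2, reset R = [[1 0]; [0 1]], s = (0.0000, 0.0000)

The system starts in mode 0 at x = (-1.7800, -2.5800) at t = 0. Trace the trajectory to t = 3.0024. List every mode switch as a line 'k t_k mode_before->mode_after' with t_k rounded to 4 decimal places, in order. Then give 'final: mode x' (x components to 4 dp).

1 1.4439 0->2
2 2.4678 2->3
final: 3 -3.0006 -0.1114

Mode 0: guard c·x = 4.3370 hit at Δt = 1.4439 (t = 1.4439), x⁻ = (-4.6812, -1.9075) → reset → x⁺ = (-3.4886, -1.4741), jump to mode 2
Mode 2: guard c·x = -1.4724 hit at Δt = 1.0239 (t = 2.4678), x⁻ = (-1.4286, -0.3848) → reset → x⁺ = (-1.8571, -0.1894), jump to mode 3
Mode 3: flow for 0.5346 to horizon, guard not reached → x = (-3.0006, -0.1114)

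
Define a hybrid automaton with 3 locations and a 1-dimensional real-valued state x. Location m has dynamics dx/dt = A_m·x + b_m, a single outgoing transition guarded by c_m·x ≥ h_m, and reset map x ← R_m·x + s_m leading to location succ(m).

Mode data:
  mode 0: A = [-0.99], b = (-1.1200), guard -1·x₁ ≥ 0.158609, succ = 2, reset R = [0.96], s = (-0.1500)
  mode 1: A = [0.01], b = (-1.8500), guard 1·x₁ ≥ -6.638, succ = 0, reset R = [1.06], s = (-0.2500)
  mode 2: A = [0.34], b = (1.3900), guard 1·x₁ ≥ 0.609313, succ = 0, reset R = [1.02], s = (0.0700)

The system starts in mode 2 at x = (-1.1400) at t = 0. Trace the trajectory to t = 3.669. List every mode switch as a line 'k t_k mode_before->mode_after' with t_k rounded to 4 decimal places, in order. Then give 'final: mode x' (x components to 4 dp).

1 1.3701 2->0
2 2.0045 0->2
3 2.6390 2->0
4 3.2734 0->2
final: 2 0.2428

Mode 2: guard c·x = 0.6093 hit at Δt = 1.3701 (t = 1.3701), x⁻ = (0.6093) → reset → x⁺ = (0.6915), jump to mode 0
Mode 0: guard c·x = 0.1586 hit at Δt = 0.6344 (t = 2.0045), x⁻ = (-0.1586) → reset → x⁺ = (-0.3023), jump to mode 2
Mode 2: guard c·x = 0.6093 hit at Δt = 0.6345 (t = 2.6390), x⁻ = (0.6093) → reset → x⁺ = (0.6915), jump to mode 0
Mode 0: guard c·x = 0.1586 hit at Δt = 0.6344 (t = 3.2734), x⁻ = (-0.1586) → reset → x⁺ = (-0.3023), jump to mode 2
Mode 2: flow for 0.3956 to horizon, guard not reached → x = (0.2428)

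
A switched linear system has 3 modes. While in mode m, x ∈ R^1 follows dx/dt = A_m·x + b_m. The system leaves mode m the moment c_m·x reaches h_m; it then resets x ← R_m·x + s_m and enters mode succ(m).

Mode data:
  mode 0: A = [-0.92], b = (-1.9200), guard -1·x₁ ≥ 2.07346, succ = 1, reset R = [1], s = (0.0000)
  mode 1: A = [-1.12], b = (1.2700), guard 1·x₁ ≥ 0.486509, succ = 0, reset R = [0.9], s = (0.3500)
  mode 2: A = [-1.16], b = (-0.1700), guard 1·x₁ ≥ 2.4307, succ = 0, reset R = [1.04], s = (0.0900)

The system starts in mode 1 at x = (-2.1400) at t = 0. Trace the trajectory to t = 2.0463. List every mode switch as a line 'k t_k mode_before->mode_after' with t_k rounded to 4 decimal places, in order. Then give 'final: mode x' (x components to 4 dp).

Mode 1: guard c·x = 0.4865 hit at Δt = 1.4471 (t = 1.4471), x⁻ = (0.4865) → reset → x⁺ = (0.7879), jump to mode 0
Mode 0: flow for 0.5992 to horizon, guard not reached → x = (-0.4304)

1 1.4471 1->0
final: 0 -0.4304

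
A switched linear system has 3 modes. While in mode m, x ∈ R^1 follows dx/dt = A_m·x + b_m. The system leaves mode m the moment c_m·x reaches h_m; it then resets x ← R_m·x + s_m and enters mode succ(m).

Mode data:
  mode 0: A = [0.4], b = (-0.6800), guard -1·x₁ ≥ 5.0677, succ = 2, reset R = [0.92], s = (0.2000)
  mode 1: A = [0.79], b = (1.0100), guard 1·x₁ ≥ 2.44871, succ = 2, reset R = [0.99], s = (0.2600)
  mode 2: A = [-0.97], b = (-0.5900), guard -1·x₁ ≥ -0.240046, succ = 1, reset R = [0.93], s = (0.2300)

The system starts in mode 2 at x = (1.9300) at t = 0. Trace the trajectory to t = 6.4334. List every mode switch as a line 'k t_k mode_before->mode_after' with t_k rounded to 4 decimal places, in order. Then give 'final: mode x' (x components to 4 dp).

1 1.1299 2->1
2 2.1002 1->2
3 3.4983 2->1
4 4.4686 1->2
5 5.8667 2->1
final: 1 1.4311

Mode 2: guard c·x = -0.2400 hit at Δt = 1.1299 (t = 1.1299), x⁻ = (0.2400) → reset → x⁺ = (0.4532), jump to mode 1
Mode 1: guard c·x = 2.4487 hit at Δt = 0.9703 (t = 2.1002), x⁻ = (2.4487) → reset → x⁺ = (2.6842), jump to mode 2
Mode 2: guard c·x = -0.2400 hit at Δt = 1.3981 (t = 3.4983), x⁻ = (0.2400) → reset → x⁺ = (0.4532), jump to mode 1
Mode 1: guard c·x = 2.4487 hit at Δt = 0.9703 (t = 4.4686), x⁻ = (2.4487) → reset → x⁺ = (2.6842), jump to mode 2
Mode 2: guard c·x = -0.2400 hit at Δt = 1.3981 (t = 5.8667), x⁻ = (0.2400) → reset → x⁺ = (0.4532), jump to mode 1
Mode 1: flow for 0.5667 to horizon, guard not reached → x = (1.4311)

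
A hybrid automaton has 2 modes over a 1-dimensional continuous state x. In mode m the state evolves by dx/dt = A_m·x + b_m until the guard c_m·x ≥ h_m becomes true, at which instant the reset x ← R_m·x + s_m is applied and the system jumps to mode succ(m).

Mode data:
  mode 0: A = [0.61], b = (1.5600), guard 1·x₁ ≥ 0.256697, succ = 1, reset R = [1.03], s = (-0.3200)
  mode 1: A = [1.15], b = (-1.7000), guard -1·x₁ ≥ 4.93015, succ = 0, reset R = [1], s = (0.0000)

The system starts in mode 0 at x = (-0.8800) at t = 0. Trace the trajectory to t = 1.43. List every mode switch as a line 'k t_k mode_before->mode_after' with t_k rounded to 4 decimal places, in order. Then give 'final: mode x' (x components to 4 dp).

Mode 0: guard c·x = 0.2567 hit at Δt = 0.8482 (t = 0.8482), x⁻ = (0.2567) → reset → x⁺ = (-0.0556), jump to mode 1
Mode 1: flow for 0.5818 to horizon, guard not reached → x = (-1.5165)

1 0.8482 0->1
final: 1 -1.5165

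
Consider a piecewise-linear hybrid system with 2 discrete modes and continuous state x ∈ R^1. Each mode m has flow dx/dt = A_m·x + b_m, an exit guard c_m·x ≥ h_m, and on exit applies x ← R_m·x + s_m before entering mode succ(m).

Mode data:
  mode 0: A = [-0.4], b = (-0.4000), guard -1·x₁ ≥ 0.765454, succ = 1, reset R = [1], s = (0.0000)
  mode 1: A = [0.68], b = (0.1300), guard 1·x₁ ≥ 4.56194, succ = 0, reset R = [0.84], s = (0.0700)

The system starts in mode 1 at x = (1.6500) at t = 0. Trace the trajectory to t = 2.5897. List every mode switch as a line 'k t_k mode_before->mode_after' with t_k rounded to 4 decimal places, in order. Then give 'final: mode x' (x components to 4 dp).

Mode 1: guard c·x = 4.5619 hit at Δt = 1.3947 (t = 1.3947), x⁻ = (4.5619) → reset → x⁺ = (3.9020), jump to mode 0
Mode 0: flow for 1.1950 to horizon, guard not reached → x = (2.0394)

1 1.3947 1->0
final: 0 2.0394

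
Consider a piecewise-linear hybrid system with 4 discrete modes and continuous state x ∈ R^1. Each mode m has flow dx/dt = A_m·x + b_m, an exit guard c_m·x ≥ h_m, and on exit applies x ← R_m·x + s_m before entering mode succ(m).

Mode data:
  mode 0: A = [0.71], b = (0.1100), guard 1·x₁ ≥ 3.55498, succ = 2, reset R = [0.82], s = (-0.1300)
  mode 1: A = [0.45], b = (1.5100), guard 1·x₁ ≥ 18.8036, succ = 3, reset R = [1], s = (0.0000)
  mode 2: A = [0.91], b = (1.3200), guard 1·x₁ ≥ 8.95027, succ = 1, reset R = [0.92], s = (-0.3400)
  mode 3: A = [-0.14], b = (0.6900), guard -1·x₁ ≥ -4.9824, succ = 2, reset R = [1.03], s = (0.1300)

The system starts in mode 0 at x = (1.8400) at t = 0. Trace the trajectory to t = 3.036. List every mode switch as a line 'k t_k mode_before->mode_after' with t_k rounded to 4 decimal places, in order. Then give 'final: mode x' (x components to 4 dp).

Mode 0: guard c·x = 3.5550 hit at Δt = 0.8738 (t = 0.8738), x⁻ = (3.5550) → reset → x⁺ = (2.7851), jump to mode 2
Mode 2: guard c·x = 8.9503 hit at Δt = 0.9872 (t = 1.8610), x⁻ = (8.9503) → reset → x⁺ = (7.8942), jump to mode 1
Mode 1: flow for 1.1750 to horizon, guard not reached → x = (15.7332)

1 0.8738 0->2
2 1.8610 2->1
final: 1 15.7332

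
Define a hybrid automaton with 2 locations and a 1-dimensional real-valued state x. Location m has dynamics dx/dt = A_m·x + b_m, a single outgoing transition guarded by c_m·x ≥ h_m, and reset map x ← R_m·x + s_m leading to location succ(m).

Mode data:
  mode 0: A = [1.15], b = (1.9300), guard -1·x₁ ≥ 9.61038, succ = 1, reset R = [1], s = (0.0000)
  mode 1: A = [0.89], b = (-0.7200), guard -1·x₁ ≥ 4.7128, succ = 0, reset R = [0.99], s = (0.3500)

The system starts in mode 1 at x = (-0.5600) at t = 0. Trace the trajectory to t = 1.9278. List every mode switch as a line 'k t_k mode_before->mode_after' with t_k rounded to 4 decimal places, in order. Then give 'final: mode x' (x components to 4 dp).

Mode 1: guard c·x = 4.7128 hit at Δt = 1.5670 (t = 1.5670), x⁻ = (-4.7128) → reset → x⁺ = (-4.3157), jump to mode 0
Mode 0: flow for 0.3608 to horizon, guard not reached → x = (-5.6720)

1 1.5670 1->0
final: 0 -5.6720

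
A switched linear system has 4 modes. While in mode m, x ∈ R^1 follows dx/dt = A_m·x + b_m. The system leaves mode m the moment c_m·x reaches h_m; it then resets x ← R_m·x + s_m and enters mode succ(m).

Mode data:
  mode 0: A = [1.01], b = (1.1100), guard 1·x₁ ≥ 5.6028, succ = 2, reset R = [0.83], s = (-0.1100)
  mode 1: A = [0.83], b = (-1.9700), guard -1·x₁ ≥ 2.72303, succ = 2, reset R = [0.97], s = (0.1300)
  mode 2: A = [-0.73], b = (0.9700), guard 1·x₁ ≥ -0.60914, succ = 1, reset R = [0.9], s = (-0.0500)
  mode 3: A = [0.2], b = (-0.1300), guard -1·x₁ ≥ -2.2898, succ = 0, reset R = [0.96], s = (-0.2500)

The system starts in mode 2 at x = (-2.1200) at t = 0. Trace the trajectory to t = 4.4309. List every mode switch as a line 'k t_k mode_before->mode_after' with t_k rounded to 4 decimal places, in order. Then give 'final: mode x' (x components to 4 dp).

1 0.7896 2->1
2 1.4395 1->2
3 2.3763 2->1
4 3.0262 1->2
5 3.9631 2->1
final: 1 -2.0082

Mode 2: guard c·x = -0.6091 hit at Δt = 0.7896 (t = 0.7896), x⁻ = (-0.6091) → reset → x⁺ = (-0.5982), jump to mode 1
Mode 1: guard c·x = 2.7230 hit at Δt = 0.6499 (t = 1.4395), x⁻ = (-2.7230) → reset → x⁺ = (-2.5113), jump to mode 2
Mode 2: guard c·x = -0.6091 hit at Δt = 0.9368 (t = 2.3763), x⁻ = (-0.6091) → reset → x⁺ = (-0.5982), jump to mode 1
Mode 1: guard c·x = 2.7230 hit at Δt = 0.6499 (t = 3.0262), x⁻ = (-2.7230) → reset → x⁺ = (-2.5113), jump to mode 2
Mode 2: guard c·x = -0.6091 hit at Δt = 0.9368 (t = 3.9631), x⁻ = (-0.6091) → reset → x⁺ = (-0.5982), jump to mode 1
Mode 1: flow for 0.4678 to horizon, guard not reached → x = (-2.0082)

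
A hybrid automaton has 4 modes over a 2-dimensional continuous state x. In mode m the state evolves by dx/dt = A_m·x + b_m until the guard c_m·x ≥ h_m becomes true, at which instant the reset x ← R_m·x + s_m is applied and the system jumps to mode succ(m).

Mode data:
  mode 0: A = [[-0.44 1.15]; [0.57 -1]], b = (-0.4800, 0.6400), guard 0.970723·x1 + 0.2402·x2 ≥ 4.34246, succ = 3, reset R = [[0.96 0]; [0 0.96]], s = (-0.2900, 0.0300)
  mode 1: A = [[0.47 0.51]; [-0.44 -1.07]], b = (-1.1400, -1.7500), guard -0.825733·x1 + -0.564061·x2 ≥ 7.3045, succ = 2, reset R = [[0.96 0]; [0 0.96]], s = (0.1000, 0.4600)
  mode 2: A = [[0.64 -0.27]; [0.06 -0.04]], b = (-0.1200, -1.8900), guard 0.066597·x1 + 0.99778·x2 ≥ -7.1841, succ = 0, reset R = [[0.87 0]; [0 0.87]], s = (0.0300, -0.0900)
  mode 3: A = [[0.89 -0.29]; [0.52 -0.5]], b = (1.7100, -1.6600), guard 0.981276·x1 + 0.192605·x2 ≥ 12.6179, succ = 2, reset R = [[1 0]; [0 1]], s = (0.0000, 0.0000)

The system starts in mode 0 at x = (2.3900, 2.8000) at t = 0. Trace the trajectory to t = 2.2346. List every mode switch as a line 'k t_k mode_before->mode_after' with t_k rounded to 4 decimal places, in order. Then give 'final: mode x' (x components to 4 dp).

1 1.2942 0->3
final: 3 9.3054 2.7481

Mode 0: guard c·x = 4.3425 hit at Δt = 1.2942 (t = 1.2942), x⁻ = (3.8268, 2.6131) → reset → x⁺ = (3.3838, 2.5386), jump to mode 3
Mode 3: flow for 0.9404 to horizon, guard not reached → x = (9.3054, 2.7481)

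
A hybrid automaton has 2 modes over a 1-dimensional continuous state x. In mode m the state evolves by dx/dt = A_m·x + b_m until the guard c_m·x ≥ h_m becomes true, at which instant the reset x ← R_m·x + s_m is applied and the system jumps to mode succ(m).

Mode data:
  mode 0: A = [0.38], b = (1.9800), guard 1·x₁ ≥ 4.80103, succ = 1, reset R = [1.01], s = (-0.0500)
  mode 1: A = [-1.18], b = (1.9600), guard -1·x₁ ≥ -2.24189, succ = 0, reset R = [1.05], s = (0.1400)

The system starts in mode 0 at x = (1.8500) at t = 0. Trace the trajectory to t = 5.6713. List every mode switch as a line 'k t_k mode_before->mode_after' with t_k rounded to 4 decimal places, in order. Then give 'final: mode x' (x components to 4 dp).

1 0.9190 0->1
2 2.3485 1->0
3 3.0378 0->1
4 4.4673 1->0
5 5.1566 0->1
final: 1 3.3706

Mode 0: guard c·x = 4.8010 hit at Δt = 0.9190 (t = 0.9190), x⁻ = (4.8010) → reset → x⁺ = (4.7990), jump to mode 1
Mode 1: guard c·x = -2.2419 hit at Δt = 1.4295 (t = 2.3485), x⁻ = (2.2419) → reset → x⁺ = (2.4940), jump to mode 0
Mode 0: guard c·x = 4.8010 hit at Δt = 0.6893 (t = 3.0378), x⁻ = (4.8010) → reset → x⁺ = (4.7990), jump to mode 1
Mode 1: guard c·x = -2.2419 hit at Δt = 1.4295 (t = 4.4673), x⁻ = (2.2419) → reset → x⁺ = (2.4940), jump to mode 0
Mode 0: guard c·x = 4.8010 hit at Δt = 0.6893 (t = 5.1566), x⁻ = (4.8010) → reset → x⁺ = (4.7990), jump to mode 1
Mode 1: flow for 0.5147 to horizon, guard not reached → x = (3.3706)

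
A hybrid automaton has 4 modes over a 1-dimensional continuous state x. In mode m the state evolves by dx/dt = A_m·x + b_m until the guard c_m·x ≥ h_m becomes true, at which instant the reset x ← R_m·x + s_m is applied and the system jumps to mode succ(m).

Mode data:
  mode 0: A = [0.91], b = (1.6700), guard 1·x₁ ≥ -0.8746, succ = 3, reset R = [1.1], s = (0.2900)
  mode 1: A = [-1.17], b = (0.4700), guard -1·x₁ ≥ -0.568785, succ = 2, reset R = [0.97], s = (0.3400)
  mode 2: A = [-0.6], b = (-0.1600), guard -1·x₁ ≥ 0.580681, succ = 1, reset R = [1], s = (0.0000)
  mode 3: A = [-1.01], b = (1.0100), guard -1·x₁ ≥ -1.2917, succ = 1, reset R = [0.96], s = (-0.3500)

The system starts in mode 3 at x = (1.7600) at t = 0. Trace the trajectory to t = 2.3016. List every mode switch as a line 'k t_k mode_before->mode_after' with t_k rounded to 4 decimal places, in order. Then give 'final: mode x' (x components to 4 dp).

Mode 3: guard c·x = -1.2917 hit at Δt = 0.9481 (t = 0.9481), x⁻ = (1.2917) → reset → x⁺ = (0.8900), jump to mode 1
Mode 1: guard c·x = -0.5688 hit at Δt = 0.9167 (t = 1.8648), x⁻ = (0.5688) → reset → x⁺ = (0.8917), jump to mode 2
Mode 2: flow for 0.4368 to horizon, guard not reached → x = (0.6247)

1 0.9481 3->1
2 1.8648 1->2
final: 2 0.6247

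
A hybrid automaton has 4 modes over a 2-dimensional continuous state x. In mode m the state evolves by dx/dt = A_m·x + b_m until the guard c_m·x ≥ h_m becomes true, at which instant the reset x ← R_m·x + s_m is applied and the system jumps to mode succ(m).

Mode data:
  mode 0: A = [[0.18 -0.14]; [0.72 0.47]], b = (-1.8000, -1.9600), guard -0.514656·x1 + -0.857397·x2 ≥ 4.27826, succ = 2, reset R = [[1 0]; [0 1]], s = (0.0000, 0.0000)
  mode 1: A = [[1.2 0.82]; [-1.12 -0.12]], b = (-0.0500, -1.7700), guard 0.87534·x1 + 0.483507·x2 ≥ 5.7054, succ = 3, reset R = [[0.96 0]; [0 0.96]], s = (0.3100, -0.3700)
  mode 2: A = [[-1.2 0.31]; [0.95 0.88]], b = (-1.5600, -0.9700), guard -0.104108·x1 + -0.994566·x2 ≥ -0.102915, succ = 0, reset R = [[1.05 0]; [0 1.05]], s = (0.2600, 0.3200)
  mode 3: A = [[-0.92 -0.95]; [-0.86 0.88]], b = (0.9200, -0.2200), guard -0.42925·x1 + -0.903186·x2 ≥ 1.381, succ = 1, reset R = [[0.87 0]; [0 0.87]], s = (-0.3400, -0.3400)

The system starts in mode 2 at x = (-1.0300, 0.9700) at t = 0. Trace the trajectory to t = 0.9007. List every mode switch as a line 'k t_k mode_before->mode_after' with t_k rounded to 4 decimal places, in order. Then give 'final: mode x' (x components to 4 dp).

Mode 2: guard c·x = -0.1029 hit at Δt = 0.5309 (t = 0.5309), x⁻ = (-1.0860, 0.2172) → reset → x⁺ = (-0.8803, 0.5480), jump to mode 0
Mode 0: flow for 0.3698 to horizon, guard not reached → x = (-1.6324, -0.5018)

1 0.5309 2->0
final: 0 -1.6324 -0.5018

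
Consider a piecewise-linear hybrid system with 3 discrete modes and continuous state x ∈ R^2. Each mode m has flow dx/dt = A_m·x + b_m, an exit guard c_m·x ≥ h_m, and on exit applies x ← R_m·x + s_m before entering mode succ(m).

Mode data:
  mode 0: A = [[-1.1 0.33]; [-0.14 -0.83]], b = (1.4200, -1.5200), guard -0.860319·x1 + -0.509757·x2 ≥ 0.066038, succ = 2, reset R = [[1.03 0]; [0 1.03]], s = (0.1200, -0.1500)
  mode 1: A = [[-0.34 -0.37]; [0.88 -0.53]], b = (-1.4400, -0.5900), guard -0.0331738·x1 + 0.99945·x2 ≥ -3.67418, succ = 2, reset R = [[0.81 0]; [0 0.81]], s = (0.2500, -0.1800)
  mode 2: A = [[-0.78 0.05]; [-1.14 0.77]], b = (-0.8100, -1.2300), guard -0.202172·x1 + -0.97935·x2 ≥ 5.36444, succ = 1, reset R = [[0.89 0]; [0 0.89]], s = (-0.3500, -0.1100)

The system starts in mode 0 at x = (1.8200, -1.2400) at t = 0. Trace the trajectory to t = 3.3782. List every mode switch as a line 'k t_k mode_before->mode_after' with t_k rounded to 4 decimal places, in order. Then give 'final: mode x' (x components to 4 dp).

1 1.4820 0->2
2 2.2230 2->1
3 3.0729 1->2
final: 2 -0.1432 -4.4260

Mode 0: guard c·x = 0.0660 hit at Δt = 1.4820 (t = 1.4820), x⁻ = (0.9937, -1.8067) → reset → x⁺ = (1.1435, -2.0109), jump to mode 2
Mode 2: guard c·x = 5.3644 hit at Δt = 0.7410 (t = 2.2230), x⁻ = (0.0780, -5.4936) → reset → x⁺ = (-0.2806, -4.9993), jump to mode 1
Mode 1: guard c·x = -3.6742 hit at Δt = 0.8499 (t = 3.0729), x⁻ = (-0.1073, -3.6798) → reset → x⁺ = (0.1631, -3.1606), jump to mode 2
Mode 2: flow for 0.3053 to horizon, guard not reached → x = (-0.1432, -4.4260)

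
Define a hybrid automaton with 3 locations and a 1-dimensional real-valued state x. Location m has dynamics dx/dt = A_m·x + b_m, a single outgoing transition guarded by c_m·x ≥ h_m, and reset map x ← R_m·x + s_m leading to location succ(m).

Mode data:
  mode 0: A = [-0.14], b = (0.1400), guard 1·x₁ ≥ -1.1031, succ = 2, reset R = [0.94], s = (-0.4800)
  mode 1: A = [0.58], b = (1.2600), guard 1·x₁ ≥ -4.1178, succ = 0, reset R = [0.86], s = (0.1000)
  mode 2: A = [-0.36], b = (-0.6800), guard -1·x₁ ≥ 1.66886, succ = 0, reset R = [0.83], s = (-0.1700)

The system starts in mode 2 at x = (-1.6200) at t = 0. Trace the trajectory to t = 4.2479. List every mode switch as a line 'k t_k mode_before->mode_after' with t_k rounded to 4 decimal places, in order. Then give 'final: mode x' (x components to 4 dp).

Mode 2: guard c·x = 1.6689 hit at Δt = 0.5571 (t = 0.5571), x⁻ = (-1.6689) → reset → x⁺ = (-1.5552), jump to mode 0
Mode 0: guard c·x = -1.1031 hit at Δt = 1.3907 (t = 1.9478), x⁻ = (-1.1031) → reset → x⁺ = (-1.5169), jump to mode 2
Mode 2: guard c·x = 1.6689 hit at Δt = 1.4585 (t = 3.4063), x⁻ = (-1.6689) → reset → x⁺ = (-1.5552), jump to mode 0
Mode 0: flow for 0.8416 to horizon, guard not reached → x = (-1.2712)

1 0.5571 2->0
2 1.9478 0->2
3 3.4063 2->0
final: 0 -1.2712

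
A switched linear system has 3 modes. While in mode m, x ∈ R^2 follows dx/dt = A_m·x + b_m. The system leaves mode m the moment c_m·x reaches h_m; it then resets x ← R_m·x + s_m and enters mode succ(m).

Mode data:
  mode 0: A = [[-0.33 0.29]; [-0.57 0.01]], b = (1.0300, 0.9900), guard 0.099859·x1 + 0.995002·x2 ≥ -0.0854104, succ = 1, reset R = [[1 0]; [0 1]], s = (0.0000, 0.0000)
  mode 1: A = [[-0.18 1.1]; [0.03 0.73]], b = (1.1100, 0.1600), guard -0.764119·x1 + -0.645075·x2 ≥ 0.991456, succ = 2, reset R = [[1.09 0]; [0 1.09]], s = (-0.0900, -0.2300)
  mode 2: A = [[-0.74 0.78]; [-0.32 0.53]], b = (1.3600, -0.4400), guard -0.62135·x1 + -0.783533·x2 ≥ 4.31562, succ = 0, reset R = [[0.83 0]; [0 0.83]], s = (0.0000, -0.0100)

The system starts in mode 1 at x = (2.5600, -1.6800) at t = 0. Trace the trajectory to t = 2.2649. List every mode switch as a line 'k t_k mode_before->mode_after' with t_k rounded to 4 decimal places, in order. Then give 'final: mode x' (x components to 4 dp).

Mode 1: guard c·x = 0.9915 hit at Δt = 0.8557 (t = 0.8557), x⁻ = (1.1307, -2.8764) → reset → x⁺ = (1.1425, -3.3652), jump to mode 2
Mode 2: guard c·x = 4.3156 hit at Δt = 0.6571 (t = 1.5128), x⁻ = (-0.3529, -5.2280) → reset → x⁺ = (-0.2929, -4.3492), jump to mode 0
Mode 0: flow for 0.7521 to horizon, guard not reached → x = (-0.2974, -3.5010)

1 0.8557 1->2
2 1.5128 2->0
final: 0 -0.2974 -3.5010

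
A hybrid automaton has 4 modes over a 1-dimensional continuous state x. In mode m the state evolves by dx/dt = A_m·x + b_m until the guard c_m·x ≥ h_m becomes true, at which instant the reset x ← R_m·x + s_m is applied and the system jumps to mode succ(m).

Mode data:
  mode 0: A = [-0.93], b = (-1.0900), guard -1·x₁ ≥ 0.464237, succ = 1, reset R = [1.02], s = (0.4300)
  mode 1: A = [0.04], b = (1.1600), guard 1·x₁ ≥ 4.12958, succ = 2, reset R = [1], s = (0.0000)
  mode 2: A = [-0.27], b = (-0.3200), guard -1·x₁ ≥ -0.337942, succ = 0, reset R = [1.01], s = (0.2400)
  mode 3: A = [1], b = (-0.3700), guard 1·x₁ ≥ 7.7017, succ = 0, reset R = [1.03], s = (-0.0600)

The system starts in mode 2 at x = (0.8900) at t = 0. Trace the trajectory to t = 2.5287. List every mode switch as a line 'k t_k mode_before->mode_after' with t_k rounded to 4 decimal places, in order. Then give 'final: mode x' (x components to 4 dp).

Mode 2: guard c·x = -0.3379 hit at Δt = 1.1455 (t = 1.1455), x⁻ = (0.3379) → reset → x⁺ = (0.5813), jump to mode 0
Mode 0: guard c·x = 0.4642 hit at Δt = 0.9754 (t = 2.1209), x⁻ = (-0.4642) → reset → x⁺ = (-0.0435), jump to mode 1
Mode 1: flow for 0.4078 to horizon, guard not reached → x = (0.4327)

1 1.1455 2->0
2 2.1209 0->1
final: 1 0.4327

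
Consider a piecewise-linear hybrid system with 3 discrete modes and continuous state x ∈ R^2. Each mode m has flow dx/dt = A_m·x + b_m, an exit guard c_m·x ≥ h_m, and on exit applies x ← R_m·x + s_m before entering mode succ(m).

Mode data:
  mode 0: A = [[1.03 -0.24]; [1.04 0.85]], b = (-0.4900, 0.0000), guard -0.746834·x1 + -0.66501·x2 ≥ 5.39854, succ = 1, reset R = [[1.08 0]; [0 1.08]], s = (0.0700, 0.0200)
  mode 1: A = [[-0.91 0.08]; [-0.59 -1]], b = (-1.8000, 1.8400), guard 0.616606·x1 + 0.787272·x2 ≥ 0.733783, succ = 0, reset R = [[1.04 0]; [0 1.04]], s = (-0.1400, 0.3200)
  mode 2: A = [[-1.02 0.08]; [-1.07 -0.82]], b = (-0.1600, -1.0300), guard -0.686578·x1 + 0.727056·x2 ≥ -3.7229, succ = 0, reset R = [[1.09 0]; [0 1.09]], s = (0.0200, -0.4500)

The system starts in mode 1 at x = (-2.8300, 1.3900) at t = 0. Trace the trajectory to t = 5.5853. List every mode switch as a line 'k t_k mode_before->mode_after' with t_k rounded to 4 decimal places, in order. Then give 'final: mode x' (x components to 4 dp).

Mode 1: guard c·x = 0.7338 hit at Δt = 1.0949 (t = 1.0949), x⁻ = (-2.1678, 2.6299) → reset → x⁺ = (-2.3945, 3.0551), jump to mode 0
Mode 0: guard c·x = 5.3985 hit at Δt = 0.8981 (t = 1.9930), x⁻ = (-7.6500, 0.4733) → reset → x⁺ = (-8.1920, 0.5312), jump to mode 1
Mode 1: guard c·x = 0.7338 hit at Δt = 1.3981 (t = 3.3911), x⁻ = (-3.5261, 3.6938) → reset → x⁺ = (-3.8072, 4.1615), jump to mode 0
Mode 0: guard c·x = 5.3985 hit at Δt = 0.6704 (t = 4.0615), x⁻ = (-8.8867, 1.8622) → reset → x⁺ = (-9.5277, 2.0312), jump to mode 1
Mode 1: guard c·x = 0.7338 hit at Δt = 1.1658 (t = 5.2274), x⁻ = (-4.3688, 4.3538) → reset → x⁺ = (-4.6835, 4.8479), jump to mode 0
Mode 0: flow for 0.3579 to horizon, guard not reached → x = (-7.4567, 3.9957)

1 1.0949 1->0
2 1.9930 0->1
3 3.3911 1->0
4 4.0615 0->1
5 5.2274 1->0
final: 0 -7.4567 3.9957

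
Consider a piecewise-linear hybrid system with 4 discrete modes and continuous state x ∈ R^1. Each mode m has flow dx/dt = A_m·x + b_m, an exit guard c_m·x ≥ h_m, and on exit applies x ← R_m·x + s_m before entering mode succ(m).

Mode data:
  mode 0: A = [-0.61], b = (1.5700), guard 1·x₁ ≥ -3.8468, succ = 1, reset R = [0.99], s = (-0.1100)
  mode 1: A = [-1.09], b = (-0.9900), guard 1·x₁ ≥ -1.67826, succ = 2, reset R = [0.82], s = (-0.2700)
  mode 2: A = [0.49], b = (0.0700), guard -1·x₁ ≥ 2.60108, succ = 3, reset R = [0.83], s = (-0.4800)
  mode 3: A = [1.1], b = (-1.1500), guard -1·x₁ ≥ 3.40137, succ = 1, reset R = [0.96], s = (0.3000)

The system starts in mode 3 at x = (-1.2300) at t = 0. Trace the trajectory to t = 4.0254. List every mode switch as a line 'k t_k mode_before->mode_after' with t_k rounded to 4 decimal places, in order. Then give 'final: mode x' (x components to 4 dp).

Mode 3: guard c·x = 3.4014 hit at Δt = 0.6091 (t = 0.6091), x⁻ = (-3.4014) → reset → x⁺ = (-2.9653), jump to mode 1
Mode 1: guard c·x = -1.6783 hit at Δt = 0.9015 (t = 1.5106), x⁻ = (-1.6783) → reset → x⁺ = (-1.6462), jump to mode 2
Mode 2: guard c·x = 2.6011 hit at Δt = 1.0036 (t = 2.5142), x⁻ = (-2.6011) → reset → x⁺ = (-2.6389), jump to mode 3
Mode 3: guard c·x = 3.4014 hit at Δt = 0.1710 (t = 2.6852), x⁻ = (-3.4014) → reset → x⁺ = (-2.9653), jump to mode 1
Mode 1: guard c·x = -1.6783 hit at Δt = 0.9015 (t = 3.5867), x⁻ = (-1.6783) → reset → x⁺ = (-1.6462), jump to mode 2
Mode 2: flow for 0.4387 to horizon, guard not reached → x = (-2.0067)

1 0.6091 3->1
2 1.5106 1->2
3 2.5142 2->3
4 2.6852 3->1
5 3.5867 1->2
final: 2 -2.0067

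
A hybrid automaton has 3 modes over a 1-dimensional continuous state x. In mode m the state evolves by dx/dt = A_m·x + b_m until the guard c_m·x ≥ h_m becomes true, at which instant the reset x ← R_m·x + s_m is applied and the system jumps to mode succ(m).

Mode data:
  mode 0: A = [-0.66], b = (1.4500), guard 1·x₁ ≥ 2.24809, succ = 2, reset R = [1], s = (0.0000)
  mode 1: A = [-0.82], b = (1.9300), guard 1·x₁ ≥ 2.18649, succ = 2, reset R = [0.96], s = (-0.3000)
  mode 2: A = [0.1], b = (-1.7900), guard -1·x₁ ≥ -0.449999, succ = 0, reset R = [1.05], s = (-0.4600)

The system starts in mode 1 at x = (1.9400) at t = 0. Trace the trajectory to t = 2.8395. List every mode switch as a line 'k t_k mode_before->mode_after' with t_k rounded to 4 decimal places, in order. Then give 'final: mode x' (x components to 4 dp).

Mode 1: guard c·x = 2.1865 hit at Δt = 1.1049 (t = 1.1049), x⁻ = (2.1865) → reset → x⁺ = (1.7990), jump to mode 2
Mode 2: guard c·x = -0.4500 hit at Δt = 0.8046 (t = 1.9095), x⁻ = (0.4500) → reset → x⁺ = (0.0125), jump to mode 0
Mode 0: flow for 0.9300 to horizon, guard not reached → x = (1.0145)

1 1.1049 1->2
2 1.9095 2->0
final: 0 1.0145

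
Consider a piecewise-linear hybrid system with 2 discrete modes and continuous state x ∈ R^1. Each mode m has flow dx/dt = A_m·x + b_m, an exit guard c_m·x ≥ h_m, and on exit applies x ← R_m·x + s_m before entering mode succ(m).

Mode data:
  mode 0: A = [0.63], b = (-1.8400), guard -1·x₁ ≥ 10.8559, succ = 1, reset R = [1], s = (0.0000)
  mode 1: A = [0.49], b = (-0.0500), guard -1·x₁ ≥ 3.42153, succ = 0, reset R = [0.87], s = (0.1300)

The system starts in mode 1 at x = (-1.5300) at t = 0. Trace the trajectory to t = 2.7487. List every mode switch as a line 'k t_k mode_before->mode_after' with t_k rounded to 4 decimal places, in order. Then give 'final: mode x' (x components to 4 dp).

Mode 1: guard c·x = 3.4215 hit at Δt = 1.5707 (t = 1.5707), x⁻ = (-3.4215) → reset → x⁺ = (-2.8467), jump to mode 0
Mode 0: flow for 1.1780 to horizon, guard not reached → x = (-9.1933)

1 1.5707 1->0
final: 0 -9.1933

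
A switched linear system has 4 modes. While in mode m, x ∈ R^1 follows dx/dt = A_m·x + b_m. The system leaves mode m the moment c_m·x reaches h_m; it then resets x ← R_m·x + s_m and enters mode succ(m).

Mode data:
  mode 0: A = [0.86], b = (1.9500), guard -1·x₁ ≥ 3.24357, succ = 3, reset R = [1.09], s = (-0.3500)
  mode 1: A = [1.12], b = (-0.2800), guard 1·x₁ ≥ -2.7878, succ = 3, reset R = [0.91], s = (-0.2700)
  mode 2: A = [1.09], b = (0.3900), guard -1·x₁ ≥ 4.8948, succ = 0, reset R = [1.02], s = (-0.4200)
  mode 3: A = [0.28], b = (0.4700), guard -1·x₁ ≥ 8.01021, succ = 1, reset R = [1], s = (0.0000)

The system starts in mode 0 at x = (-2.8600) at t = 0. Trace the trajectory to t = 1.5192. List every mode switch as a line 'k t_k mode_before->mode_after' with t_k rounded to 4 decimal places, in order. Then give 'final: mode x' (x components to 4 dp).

Mode 0: guard c·x = 3.2436 hit at Δt = 0.5804 (t = 0.5804), x⁻ = (-3.2436) → reset → x⁺ = (-3.8855), jump to mode 3
Mode 3: flow for 0.9388 to horizon, guard not reached → x = (-4.5490)

1 0.5804 0->3
final: 3 -4.5490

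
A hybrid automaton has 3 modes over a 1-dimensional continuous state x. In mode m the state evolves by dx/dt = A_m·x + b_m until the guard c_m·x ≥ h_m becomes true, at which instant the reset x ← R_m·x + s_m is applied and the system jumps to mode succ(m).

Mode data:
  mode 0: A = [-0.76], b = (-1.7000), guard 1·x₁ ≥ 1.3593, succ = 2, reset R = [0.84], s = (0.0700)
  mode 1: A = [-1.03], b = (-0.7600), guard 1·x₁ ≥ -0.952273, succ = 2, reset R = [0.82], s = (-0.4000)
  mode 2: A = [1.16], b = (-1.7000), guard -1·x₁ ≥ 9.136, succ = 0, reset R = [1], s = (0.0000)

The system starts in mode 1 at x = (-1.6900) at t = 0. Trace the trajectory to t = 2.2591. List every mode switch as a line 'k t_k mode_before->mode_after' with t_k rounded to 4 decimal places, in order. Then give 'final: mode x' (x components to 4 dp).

Mode 1: guard c·x = -0.9523 hit at Δt = 1.4474 (t = 1.4474), x⁻ = (-0.9523) → reset → x⁺ = (-1.1809), jump to mode 2
Mode 2: flow for 0.8117 to horizon, guard not reached → x = (-5.3198)

1 1.4474 1->2
final: 2 -5.3198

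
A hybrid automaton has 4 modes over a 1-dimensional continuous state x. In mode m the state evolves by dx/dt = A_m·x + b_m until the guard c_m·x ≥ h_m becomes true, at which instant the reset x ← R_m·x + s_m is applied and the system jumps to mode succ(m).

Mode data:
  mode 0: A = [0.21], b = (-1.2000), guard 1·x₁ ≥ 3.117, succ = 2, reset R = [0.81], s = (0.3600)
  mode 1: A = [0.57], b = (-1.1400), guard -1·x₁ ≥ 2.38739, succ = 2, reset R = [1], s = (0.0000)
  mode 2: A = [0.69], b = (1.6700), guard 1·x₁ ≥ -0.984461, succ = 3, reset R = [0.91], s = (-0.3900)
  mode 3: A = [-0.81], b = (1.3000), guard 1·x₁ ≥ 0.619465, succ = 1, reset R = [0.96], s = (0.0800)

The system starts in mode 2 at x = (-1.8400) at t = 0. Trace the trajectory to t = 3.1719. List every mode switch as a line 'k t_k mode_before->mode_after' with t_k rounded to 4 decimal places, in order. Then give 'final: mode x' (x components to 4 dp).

Mode 2: guard c·x = -0.9845 hit at Δt = 1.3130 (t = 1.3130), x⁻ = (-0.9845) → reset → x⁺ = (-1.2859), jump to mode 3
Mode 3: guard c·x = 0.6195 hit at Δt = 1.3286 (t = 2.6416), x⁻ = (0.6195) → reset → x⁺ = (0.6747), jump to mode 1
Mode 1: flow for 0.5303 to horizon, guard not reached → x = (0.2069)

1 1.3130 2->3
2 2.6416 3->1
final: 1 0.2069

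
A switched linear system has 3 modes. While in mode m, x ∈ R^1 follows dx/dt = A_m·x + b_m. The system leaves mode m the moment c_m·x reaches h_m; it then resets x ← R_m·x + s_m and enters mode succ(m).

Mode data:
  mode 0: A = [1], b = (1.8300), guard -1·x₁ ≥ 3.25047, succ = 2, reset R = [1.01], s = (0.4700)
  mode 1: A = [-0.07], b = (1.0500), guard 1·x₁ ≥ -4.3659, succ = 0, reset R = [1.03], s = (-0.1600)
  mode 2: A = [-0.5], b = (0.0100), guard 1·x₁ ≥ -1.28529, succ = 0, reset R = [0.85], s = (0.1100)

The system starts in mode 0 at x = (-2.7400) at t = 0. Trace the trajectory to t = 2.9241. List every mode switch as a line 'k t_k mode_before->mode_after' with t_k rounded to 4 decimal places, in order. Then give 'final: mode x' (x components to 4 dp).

Mode 0: guard c·x = 3.2505 hit at Δt = 0.4453 (t = 0.4453), x⁻ = (-3.2505) → reset → x⁺ = (-2.8130), jump to mode 2
Mode 2: guard c·x = -1.2853 hit at Δt = 1.5498 (t = 1.9951), x⁻ = (-1.2853) → reset → x⁺ = (-0.9825), jump to mode 0
Mode 0: flow for 0.9290 to horizon, guard not reached → x = (0.3159)

1 0.4453 0->2
2 1.9951 2->0
final: 0 0.3159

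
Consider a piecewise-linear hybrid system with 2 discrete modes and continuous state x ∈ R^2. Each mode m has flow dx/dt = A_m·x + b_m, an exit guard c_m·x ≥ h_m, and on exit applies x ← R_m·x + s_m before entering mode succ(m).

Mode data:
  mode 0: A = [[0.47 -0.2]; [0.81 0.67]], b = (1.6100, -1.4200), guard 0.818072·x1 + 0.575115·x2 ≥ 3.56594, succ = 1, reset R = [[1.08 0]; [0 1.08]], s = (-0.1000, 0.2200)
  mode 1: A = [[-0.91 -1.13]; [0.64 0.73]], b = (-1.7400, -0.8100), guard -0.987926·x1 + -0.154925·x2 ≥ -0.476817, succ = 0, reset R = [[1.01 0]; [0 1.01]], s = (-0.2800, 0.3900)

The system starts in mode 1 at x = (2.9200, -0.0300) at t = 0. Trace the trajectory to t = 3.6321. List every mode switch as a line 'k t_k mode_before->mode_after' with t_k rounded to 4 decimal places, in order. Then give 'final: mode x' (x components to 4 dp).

Mode 1: guard c·x = -0.4768 hit at Δt = 0.7352 (t = 0.7352), x⁻ = (0.4508, 0.2032) → reset → x⁺ = (0.1753, 0.5952), jump to mode 0
Mode 0: guard c·x = 3.5659 hit at Δt = 1.4956 (t = 2.2308), x⁻ = (3.6739, 0.9745) → reset → x⁺ = (3.8678, 1.2724), jump to mode 1
Mode 1: guard c·x = -0.4768 hit at Δt = 0.6673 (t = 2.8981), x⁻ = (0.0929, 2.4854) → reset → x⁺ = (-0.1862, 2.9002), jump to mode 0
Mode 0: flow for 0.7340 to horizon, guard not reached → x = (0.5999, 3.5188)

1 0.7352 1->0
2 2.2308 0->1
3 2.8981 1->0
final: 0 0.5999 3.5188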